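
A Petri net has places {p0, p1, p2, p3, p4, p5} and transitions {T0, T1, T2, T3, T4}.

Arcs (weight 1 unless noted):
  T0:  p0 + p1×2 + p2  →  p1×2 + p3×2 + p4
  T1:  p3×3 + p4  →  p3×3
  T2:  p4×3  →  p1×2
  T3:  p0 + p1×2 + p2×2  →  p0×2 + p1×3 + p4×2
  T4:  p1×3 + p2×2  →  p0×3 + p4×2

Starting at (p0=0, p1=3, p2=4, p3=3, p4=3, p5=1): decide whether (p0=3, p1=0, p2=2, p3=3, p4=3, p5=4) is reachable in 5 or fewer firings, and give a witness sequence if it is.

NO — not reachable within 5 firings

depth 0: 1 marking
depth 1: 4 markings reached so far
depth 2: 7 markings reached so far
depth 3: 12 markings reached so far
depth 4: 19 markings reached so far
depth 5: 25 markings reached so far
target is not among the 25 markings reachable within 5 steps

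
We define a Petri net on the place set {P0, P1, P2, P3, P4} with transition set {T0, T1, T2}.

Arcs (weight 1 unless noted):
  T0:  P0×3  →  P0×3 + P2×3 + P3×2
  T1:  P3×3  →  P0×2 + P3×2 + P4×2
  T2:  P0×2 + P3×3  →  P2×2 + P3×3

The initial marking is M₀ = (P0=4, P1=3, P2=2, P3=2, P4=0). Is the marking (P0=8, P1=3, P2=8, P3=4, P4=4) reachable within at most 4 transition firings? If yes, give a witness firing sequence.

step 1: fire T0:  (P0=4, P1=3, P2=2, P3=2, P4=0) → (P0=4, P1=3, P2=5, P3=4, P4=0)
step 2: fire T0:  (P0=4, P1=3, P2=5, P3=4, P4=0) → (P0=4, P1=3, P2=8, P3=6, P4=0)
step 3: fire T1:  (P0=4, P1=3, P2=8, P3=6, P4=0) → (P0=6, P1=3, P2=8, P3=5, P4=2)
step 4: fire T1:  (P0=6, P1=3, P2=8, P3=5, P4=2) → (P0=8, P1=3, P2=8, P3=4, P4=4)

YES — reachable via ⟨T0, T0, T1, T1⟩ (4 firings)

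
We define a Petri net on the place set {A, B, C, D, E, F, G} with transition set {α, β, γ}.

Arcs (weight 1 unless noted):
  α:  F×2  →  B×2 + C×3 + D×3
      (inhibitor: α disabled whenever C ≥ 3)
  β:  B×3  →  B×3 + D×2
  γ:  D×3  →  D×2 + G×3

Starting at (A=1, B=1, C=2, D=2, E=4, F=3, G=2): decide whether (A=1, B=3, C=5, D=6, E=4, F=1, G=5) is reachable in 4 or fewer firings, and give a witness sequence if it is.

YES — reachable via ⟨α, β, γ⟩ (3 firings)

step 1: fire α:  (A=1, B=1, C=2, D=2, E=4, F=3, G=2) → (A=1, B=3, C=5, D=5, E=4, F=1, G=2)
step 2: fire β:  (A=1, B=3, C=5, D=5, E=4, F=1, G=2) → (A=1, B=3, C=5, D=7, E=4, F=1, G=2)
step 3: fire γ:  (A=1, B=3, C=5, D=7, E=4, F=1, G=2) → (A=1, B=3, C=5, D=6, E=4, F=1, G=5)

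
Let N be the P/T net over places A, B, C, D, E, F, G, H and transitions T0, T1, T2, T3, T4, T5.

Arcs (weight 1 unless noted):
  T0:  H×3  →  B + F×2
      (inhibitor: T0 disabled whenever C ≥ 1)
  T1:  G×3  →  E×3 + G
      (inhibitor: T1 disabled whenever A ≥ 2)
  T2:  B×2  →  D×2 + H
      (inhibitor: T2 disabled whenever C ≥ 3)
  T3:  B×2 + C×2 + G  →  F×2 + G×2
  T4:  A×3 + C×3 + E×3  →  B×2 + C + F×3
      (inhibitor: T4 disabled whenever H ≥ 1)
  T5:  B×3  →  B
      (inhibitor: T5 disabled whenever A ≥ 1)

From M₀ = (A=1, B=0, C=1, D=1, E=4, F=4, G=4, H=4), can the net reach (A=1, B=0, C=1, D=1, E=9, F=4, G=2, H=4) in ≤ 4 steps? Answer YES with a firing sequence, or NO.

NO — not reachable within 4 firings

depth 0: 1 marking
depth 1: 2 markings reached so far
depth 2: 2 markings reached so far
(frontier empty at depth 2; search complete)
target is not among the 2 markings reachable within 4 steps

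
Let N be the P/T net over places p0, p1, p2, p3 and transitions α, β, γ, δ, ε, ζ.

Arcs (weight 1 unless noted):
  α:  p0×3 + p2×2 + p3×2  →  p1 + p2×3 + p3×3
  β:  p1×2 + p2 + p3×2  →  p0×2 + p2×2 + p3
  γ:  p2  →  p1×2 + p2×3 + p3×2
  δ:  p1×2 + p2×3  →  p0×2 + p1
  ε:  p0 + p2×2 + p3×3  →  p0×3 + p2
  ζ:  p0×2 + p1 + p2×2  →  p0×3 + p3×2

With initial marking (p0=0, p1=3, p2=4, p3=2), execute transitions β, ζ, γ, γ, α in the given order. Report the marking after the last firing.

step 1: fire β:  (p0=0, p1=3, p2=4, p3=2) → (p0=2, p1=1, p2=5, p3=1)
step 2: fire ζ:  (p0=2, p1=1, p2=5, p3=1) → (p0=3, p1=0, p2=3, p3=3)
step 3: fire γ:  (p0=3, p1=0, p2=3, p3=3) → (p0=3, p1=2, p2=5, p3=5)
step 4: fire γ:  (p0=3, p1=2, p2=5, p3=5) → (p0=3, p1=4, p2=7, p3=7)
step 5: fire α:  (p0=3, p1=4, p2=7, p3=7) → (p0=0, p1=5, p2=8, p3=8)

(p0=0, p1=5, p2=8, p3=8)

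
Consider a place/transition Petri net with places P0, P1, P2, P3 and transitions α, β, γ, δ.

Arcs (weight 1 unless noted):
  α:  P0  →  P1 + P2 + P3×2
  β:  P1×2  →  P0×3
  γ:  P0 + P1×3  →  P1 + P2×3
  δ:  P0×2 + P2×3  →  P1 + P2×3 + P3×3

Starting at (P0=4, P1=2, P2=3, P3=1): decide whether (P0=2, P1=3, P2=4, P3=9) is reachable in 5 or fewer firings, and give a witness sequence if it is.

YES — reachable via ⟨α, β, δ, δ⟩ (4 firings)

step 1: fire α:  (P0=4, P1=2, P2=3, P3=1) → (P0=3, P1=3, P2=4, P3=3)
step 2: fire β:  (P0=3, P1=3, P2=4, P3=3) → (P0=6, P1=1, P2=4, P3=3)
step 3: fire δ:  (P0=6, P1=1, P2=4, P3=3) → (P0=4, P1=2, P2=4, P3=6)
step 4: fire δ:  (P0=4, P1=2, P2=4, P3=6) → (P0=2, P1=3, P2=4, P3=9)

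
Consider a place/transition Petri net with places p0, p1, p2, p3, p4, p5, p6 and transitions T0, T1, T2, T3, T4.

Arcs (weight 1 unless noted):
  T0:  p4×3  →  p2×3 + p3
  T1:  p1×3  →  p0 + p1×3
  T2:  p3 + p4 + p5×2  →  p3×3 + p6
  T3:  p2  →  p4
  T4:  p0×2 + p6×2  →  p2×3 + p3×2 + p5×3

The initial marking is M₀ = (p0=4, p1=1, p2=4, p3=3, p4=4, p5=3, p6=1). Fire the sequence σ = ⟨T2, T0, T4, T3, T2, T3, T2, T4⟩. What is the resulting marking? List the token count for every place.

(p0=0, p1=1, p2=11, p3=14, p4=0, p5=3, p6=0)

step 1: fire T2:  (p0=4, p1=1, p2=4, p3=3, p4=4, p5=3, p6=1) → (p0=4, p1=1, p2=4, p3=5, p4=3, p5=1, p6=2)
step 2: fire T0:  (p0=4, p1=1, p2=4, p3=5, p4=3, p5=1, p6=2) → (p0=4, p1=1, p2=7, p3=6, p4=0, p5=1, p6=2)
step 3: fire T4:  (p0=4, p1=1, p2=7, p3=6, p4=0, p5=1, p6=2) → (p0=2, p1=1, p2=10, p3=8, p4=0, p5=4, p6=0)
step 4: fire T3:  (p0=2, p1=1, p2=10, p3=8, p4=0, p5=4, p6=0) → (p0=2, p1=1, p2=9, p3=8, p4=1, p5=4, p6=0)
step 5: fire T2:  (p0=2, p1=1, p2=9, p3=8, p4=1, p5=4, p6=0) → (p0=2, p1=1, p2=9, p3=10, p4=0, p5=2, p6=1)
step 6: fire T3:  (p0=2, p1=1, p2=9, p3=10, p4=0, p5=2, p6=1) → (p0=2, p1=1, p2=8, p3=10, p4=1, p5=2, p6=1)
step 7: fire T2:  (p0=2, p1=1, p2=8, p3=10, p4=1, p5=2, p6=1) → (p0=2, p1=1, p2=8, p3=12, p4=0, p5=0, p6=2)
step 8: fire T4:  (p0=2, p1=1, p2=8, p3=12, p4=0, p5=0, p6=2) → (p0=0, p1=1, p2=11, p3=14, p4=0, p5=3, p6=0)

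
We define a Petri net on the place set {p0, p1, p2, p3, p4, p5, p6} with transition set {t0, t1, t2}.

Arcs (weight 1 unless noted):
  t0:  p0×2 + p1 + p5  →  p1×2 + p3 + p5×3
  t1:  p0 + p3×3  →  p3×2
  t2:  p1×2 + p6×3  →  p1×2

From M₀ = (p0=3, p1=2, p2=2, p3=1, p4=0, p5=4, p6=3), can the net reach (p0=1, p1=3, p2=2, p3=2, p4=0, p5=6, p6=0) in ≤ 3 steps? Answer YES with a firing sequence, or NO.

step 1: fire t0:  (p0=3, p1=2, p2=2, p3=1, p4=0, p5=4, p6=3) → (p0=1, p1=3, p2=2, p3=2, p4=0, p5=6, p6=3)
step 2: fire t2:  (p0=1, p1=3, p2=2, p3=2, p4=0, p5=6, p6=3) → (p0=1, p1=3, p2=2, p3=2, p4=0, p5=6, p6=0)

YES — reachable via ⟨t0, t2⟩ (2 firings)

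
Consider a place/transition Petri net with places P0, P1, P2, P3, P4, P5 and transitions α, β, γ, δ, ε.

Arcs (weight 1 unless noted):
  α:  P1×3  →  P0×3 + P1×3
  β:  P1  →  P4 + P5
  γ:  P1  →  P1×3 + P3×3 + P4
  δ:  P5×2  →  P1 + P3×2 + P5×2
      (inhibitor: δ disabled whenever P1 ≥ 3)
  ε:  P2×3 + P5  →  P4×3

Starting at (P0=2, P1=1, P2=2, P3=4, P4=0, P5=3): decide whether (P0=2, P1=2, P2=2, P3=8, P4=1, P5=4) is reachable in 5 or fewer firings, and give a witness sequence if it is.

step 1: fire β:  (P0=2, P1=1, P2=2, P3=4, P4=0, P5=3) → (P0=2, P1=0, P2=2, P3=4, P4=1, P5=4)
step 2: fire δ:  (P0=2, P1=0, P2=2, P3=4, P4=1, P5=4) → (P0=2, P1=1, P2=2, P3=6, P4=1, P5=4)
step 3: fire δ:  (P0=2, P1=1, P2=2, P3=6, P4=1, P5=4) → (P0=2, P1=2, P2=2, P3=8, P4=1, P5=4)

YES — reachable via ⟨β, δ, δ⟩ (3 firings)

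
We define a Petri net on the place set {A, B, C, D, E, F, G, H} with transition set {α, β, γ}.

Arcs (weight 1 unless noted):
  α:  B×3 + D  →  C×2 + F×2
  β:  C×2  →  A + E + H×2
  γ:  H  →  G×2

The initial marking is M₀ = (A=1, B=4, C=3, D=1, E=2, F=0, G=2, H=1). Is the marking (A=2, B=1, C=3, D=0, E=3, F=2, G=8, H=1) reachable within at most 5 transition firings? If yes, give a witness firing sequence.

depth 0: 1 marking
depth 1: 4 markings reached so far
depth 2: 7 markings reached so far
depth 3: 10 markings reached so far
depth 4: 13 markings reached so far
depth 5: 15 markings reached so far
target is not among the 15 markings reachable within 5 steps

NO — not reachable within 5 firings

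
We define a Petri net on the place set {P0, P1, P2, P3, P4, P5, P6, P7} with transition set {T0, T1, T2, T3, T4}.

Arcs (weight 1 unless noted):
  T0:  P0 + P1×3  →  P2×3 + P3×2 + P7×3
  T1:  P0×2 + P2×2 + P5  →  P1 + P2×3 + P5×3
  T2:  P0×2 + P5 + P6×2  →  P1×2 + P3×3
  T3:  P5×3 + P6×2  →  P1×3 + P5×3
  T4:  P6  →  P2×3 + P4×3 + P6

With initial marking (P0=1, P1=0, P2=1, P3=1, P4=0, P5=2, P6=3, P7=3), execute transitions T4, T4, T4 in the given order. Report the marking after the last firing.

step 1: fire T4:  (P0=1, P1=0, P2=1, P3=1, P4=0, P5=2, P6=3, P7=3) → (P0=1, P1=0, P2=4, P3=1, P4=3, P5=2, P6=3, P7=3)
step 2: fire T4:  (P0=1, P1=0, P2=4, P3=1, P4=3, P5=2, P6=3, P7=3) → (P0=1, P1=0, P2=7, P3=1, P4=6, P5=2, P6=3, P7=3)
step 3: fire T4:  (P0=1, P1=0, P2=7, P3=1, P4=6, P5=2, P6=3, P7=3) → (P0=1, P1=0, P2=10, P3=1, P4=9, P5=2, P6=3, P7=3)

(P0=1, P1=0, P2=10, P3=1, P4=9, P5=2, P6=3, P7=3)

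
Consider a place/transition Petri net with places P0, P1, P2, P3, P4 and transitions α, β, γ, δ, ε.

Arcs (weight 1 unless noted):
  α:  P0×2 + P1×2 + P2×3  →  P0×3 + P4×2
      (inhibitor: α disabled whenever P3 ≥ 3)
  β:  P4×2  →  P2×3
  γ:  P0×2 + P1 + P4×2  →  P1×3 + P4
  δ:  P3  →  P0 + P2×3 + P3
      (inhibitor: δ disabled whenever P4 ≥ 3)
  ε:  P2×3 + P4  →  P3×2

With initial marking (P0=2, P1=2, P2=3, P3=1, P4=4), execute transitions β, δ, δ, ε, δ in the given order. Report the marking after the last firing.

step 1: fire β:  (P0=2, P1=2, P2=3, P3=1, P4=4) → (P0=2, P1=2, P2=6, P3=1, P4=2)
step 2: fire δ:  (P0=2, P1=2, P2=6, P3=1, P4=2) → (P0=3, P1=2, P2=9, P3=1, P4=2)
step 3: fire δ:  (P0=3, P1=2, P2=9, P3=1, P4=2) → (P0=4, P1=2, P2=12, P3=1, P4=2)
step 4: fire ε:  (P0=4, P1=2, P2=12, P3=1, P4=2) → (P0=4, P1=2, P2=9, P3=3, P4=1)
step 5: fire δ:  (P0=4, P1=2, P2=9, P3=3, P4=1) → (P0=5, P1=2, P2=12, P3=3, P4=1)

(P0=5, P1=2, P2=12, P3=3, P4=1)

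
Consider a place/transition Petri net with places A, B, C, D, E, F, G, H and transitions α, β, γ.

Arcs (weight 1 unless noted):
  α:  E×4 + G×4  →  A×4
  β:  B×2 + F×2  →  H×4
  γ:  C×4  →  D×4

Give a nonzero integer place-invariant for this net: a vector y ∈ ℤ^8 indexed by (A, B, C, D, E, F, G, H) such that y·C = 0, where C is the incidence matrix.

y = (A:0, B:0, C:1, D:1, E:0, F:0, G:0, H:0)

Incidence matrix C (rows=places, cols=transitions):
        α    β    γ
    A   4    0    0
    B   0   -2    0
    C   0    0   -4
    D   0    0    4
    E  -4    0    0
    F   0   -2    0
    G  -4    0    0
    H   0    4    0

Candidate y = [0, 0, 1, 1, 0, 0, 0, 0]; check y·C column-wise:
  col α: 0·4 + 1·0 + 1·0 + 0·-4 + 0·-4 = 0
  col β: 0·-2 + 1·0 + 1·0 + 0·-2 + 0·4 = 0
  col γ: 1·-4 + 1·4 = 0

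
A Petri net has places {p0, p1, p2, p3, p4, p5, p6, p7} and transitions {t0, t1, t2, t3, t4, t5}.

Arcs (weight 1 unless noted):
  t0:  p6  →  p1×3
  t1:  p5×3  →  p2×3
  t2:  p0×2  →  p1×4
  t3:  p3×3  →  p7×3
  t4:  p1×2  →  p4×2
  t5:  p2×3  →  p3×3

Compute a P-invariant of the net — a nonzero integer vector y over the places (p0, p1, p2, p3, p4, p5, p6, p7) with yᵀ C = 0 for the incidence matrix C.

y = (p0:2, p1:1, p2:0, p3:0, p4:1, p5:0, p6:3, p7:0)

Incidence matrix C (rows=places, cols=transitions):
       t0   t1   t2   t3   t4   t5
   p0   0    0   -2    0    0    0
   p1   3    0    4    0   -2    0
   p2   0    3    0    0    0   -3
   p3   0    0    0   -3    0    3
   p4   0    0    0    0    2    0
   p5   0   -3    0    0    0    0
   p6  -1    0    0    0    0    0
   p7   0    0    0    3    0    0

Candidate y = [2, 1, 0, 0, 1, 0, 3, 0]; check y·C column-wise:
  col t0: 2·0 + 1·3 + 1·0 + 3·-1 = 0
  col t1: 2·0 + 1·0 + 0·3 + 1·0 + 0·-3 + 3·0 = 0
  col t2: 2·-2 + 1·4 + 1·0 + 3·0 = 0
  col t3: 2·0 + 1·0 + 0·-3 + 1·0 + 3·0 + 0·3 = 0
  col t4: 2·0 + 1·-2 + 1·2 + 3·0 = 0
  col t5: 2·0 + 1·0 + 0·-3 + 0·3 + 1·0 + 3·0 = 0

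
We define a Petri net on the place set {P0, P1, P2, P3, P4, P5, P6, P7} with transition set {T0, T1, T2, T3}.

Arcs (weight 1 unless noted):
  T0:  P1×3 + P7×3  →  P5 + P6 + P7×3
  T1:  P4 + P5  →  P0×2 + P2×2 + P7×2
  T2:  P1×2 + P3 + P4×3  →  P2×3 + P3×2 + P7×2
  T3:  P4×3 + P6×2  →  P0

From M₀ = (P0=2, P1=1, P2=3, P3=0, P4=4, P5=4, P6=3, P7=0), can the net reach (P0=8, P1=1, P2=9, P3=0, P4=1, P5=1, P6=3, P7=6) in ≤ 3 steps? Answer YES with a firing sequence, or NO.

step 1: fire T1:  (P0=2, P1=1, P2=3, P3=0, P4=4, P5=4, P6=3, P7=0) → (P0=4, P1=1, P2=5, P3=0, P4=3, P5=3, P6=3, P7=2)
step 2: fire T1:  (P0=4, P1=1, P2=5, P3=0, P4=3, P5=3, P6=3, P7=2) → (P0=6, P1=1, P2=7, P3=0, P4=2, P5=2, P6=3, P7=4)
step 3: fire T1:  (P0=6, P1=1, P2=7, P3=0, P4=2, P5=2, P6=3, P7=4) → (P0=8, P1=1, P2=9, P3=0, P4=1, P5=1, P6=3, P7=6)

YES — reachable via ⟨T1, T1, T1⟩ (3 firings)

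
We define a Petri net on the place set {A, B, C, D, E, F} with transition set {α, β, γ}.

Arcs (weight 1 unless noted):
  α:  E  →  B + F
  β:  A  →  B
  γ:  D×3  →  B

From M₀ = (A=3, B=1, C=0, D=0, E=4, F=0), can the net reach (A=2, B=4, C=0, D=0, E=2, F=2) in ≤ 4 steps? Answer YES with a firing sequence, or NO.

step 1: fire α:  (A=3, B=1, C=0, D=0, E=4, F=0) → (A=3, B=2, C=0, D=0, E=3, F=1)
step 2: fire α:  (A=3, B=2, C=0, D=0, E=3, F=1) → (A=3, B=3, C=0, D=0, E=2, F=2)
step 3: fire β:  (A=3, B=3, C=0, D=0, E=2, F=2) → (A=2, B=4, C=0, D=0, E=2, F=2)

YES — reachable via ⟨α, α, β⟩ (3 firings)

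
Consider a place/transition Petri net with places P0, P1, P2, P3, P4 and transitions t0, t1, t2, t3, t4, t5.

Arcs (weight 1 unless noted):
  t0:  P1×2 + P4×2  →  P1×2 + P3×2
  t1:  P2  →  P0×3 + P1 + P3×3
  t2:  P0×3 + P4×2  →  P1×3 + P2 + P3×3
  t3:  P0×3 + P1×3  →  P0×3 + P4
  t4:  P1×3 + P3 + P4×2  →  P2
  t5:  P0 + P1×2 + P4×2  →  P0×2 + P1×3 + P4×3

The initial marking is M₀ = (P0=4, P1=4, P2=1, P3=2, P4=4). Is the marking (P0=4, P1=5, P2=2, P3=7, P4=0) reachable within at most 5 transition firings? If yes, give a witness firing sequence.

step 1: fire t1:  (P0=4, P1=4, P2=1, P3=2, P4=4) → (P0=7, P1=5, P2=0, P3=5, P4=4)
step 2: fire t2:  (P0=7, P1=5, P2=0, P3=5, P4=4) → (P0=4, P1=8, P2=1, P3=8, P4=2)
step 3: fire t4:  (P0=4, P1=8, P2=1, P3=8, P4=2) → (P0=4, P1=5, P2=2, P3=7, P4=0)

YES — reachable via ⟨t1, t2, t4⟩ (3 firings)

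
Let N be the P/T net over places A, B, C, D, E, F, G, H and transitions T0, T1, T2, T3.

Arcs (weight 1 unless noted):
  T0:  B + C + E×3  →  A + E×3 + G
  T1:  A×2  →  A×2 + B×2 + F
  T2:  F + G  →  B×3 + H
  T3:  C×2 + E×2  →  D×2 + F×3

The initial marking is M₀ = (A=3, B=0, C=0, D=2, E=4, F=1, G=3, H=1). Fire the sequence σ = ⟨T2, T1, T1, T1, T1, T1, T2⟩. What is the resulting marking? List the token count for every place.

(A=3, B=16, C=0, D=2, E=4, F=4, G=1, H=3)

step 1: fire T2:  (A=3, B=0, C=0, D=2, E=4, F=1, G=3, H=1) → (A=3, B=3, C=0, D=2, E=4, F=0, G=2, H=2)
step 2: fire T1:  (A=3, B=3, C=0, D=2, E=4, F=0, G=2, H=2) → (A=3, B=5, C=0, D=2, E=4, F=1, G=2, H=2)
step 3: fire T1:  (A=3, B=5, C=0, D=2, E=4, F=1, G=2, H=2) → (A=3, B=7, C=0, D=2, E=4, F=2, G=2, H=2)
step 4: fire T1:  (A=3, B=7, C=0, D=2, E=4, F=2, G=2, H=2) → (A=3, B=9, C=0, D=2, E=4, F=3, G=2, H=2)
step 5: fire T1:  (A=3, B=9, C=0, D=2, E=4, F=3, G=2, H=2) → (A=3, B=11, C=0, D=2, E=4, F=4, G=2, H=2)
step 6: fire T1:  (A=3, B=11, C=0, D=2, E=4, F=4, G=2, H=2) → (A=3, B=13, C=0, D=2, E=4, F=5, G=2, H=2)
step 7: fire T2:  (A=3, B=13, C=0, D=2, E=4, F=5, G=2, H=2) → (A=3, B=16, C=0, D=2, E=4, F=4, G=1, H=3)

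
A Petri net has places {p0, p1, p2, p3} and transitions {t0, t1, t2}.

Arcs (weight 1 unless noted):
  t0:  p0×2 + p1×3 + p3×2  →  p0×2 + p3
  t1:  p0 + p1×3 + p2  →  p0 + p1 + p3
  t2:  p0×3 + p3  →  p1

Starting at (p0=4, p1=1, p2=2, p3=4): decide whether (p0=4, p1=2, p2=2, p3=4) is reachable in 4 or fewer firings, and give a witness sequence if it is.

NO — not reachable within 4 firings

depth 0: 1 marking
depth 1: 2 markings reached so far
depth 2: 2 markings reached so far
(frontier empty at depth 2; search complete)
target is not among the 2 markings reachable within 4 steps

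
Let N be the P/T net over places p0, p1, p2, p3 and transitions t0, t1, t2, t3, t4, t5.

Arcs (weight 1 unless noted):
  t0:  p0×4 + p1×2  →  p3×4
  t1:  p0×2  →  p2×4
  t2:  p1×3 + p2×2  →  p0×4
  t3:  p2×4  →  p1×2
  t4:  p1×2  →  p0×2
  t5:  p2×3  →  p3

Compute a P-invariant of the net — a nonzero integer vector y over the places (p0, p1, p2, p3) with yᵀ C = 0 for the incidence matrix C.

y = (p0:2, p1:2, p2:1, p3:3)

Incidence matrix C (rows=places, cols=transitions):
       t0   t1   t2   t3   t4   t5
   p0  -4   -2    4    0    2    0
   p1  -2    0   -3    2   -2    0
   p2   0    4   -2   -4    0   -3
   p3   4    0    0    0    0    1

Candidate y = [2, 2, 1, 3]; check y·C column-wise:
  col t0: 2·-4 + 2·-2 + 1·0 + 3·4 = 0
  col t1: 2·-2 + 2·0 + 1·4 + 3·0 = 0
  col t2: 2·4 + 2·-3 + 1·-2 + 3·0 = 0
  col t3: 2·0 + 2·2 + 1·-4 + 3·0 = 0
  col t4: 2·2 + 2·-2 + 1·0 + 3·0 = 0
  col t5: 2·0 + 2·0 + 1·-3 + 3·1 = 0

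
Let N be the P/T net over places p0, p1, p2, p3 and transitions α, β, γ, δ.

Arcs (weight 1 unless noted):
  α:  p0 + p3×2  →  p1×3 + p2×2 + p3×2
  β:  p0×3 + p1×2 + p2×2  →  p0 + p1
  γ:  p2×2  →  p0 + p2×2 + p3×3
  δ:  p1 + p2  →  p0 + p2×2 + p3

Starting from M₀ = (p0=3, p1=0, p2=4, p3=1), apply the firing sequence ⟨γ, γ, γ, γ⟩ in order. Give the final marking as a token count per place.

(p0=7, p1=0, p2=4, p3=13)

step 1: fire γ:  (p0=3, p1=0, p2=4, p3=1) → (p0=4, p1=0, p2=4, p3=4)
step 2: fire γ:  (p0=4, p1=0, p2=4, p3=4) → (p0=5, p1=0, p2=4, p3=7)
step 3: fire γ:  (p0=5, p1=0, p2=4, p3=7) → (p0=6, p1=0, p2=4, p3=10)
step 4: fire γ:  (p0=6, p1=0, p2=4, p3=10) → (p0=7, p1=0, p2=4, p3=13)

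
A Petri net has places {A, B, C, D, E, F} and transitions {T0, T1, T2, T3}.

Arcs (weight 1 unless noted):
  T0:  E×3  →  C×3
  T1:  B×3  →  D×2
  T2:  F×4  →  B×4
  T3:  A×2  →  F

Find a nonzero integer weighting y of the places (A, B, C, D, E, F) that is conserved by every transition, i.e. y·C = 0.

y = (A:0, B:0, C:1, D:0, E:1, F:0)

Incidence matrix C (rows=places, cols=transitions):
       T0   T1   T2   T3
    A   0    0    0   -2
    B   0   -3    4    0
    C   3    0    0    0
    D   0    2    0    0
    E  -3    0    0    0
    F   0    0   -4    1

Candidate y = [0, 0, 1, 0, 1, 0]; check y·C column-wise:
  col T0: 1·3 + 1·-3 = 0
  col T1: 0·-3 + 1·0 + 0·2 + 1·0 = 0
  col T2: 0·4 + 1·0 + 1·0 + 0·-4 = 0
  col T3: 0·-2 + 1·0 + 1·0 + 0·1 = 0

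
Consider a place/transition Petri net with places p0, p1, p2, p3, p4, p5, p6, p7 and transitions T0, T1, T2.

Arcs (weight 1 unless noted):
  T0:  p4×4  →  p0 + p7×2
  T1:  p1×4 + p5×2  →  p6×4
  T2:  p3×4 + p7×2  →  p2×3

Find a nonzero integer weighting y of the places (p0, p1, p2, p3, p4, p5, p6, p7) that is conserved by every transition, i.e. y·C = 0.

y = (p0:0, p1:0, p2:4, p3:3, p4:0, p5:0, p6:0, p7:0)

Incidence matrix C (rows=places, cols=transitions):
       T0   T1   T2
   p0   1    0    0
   p1   0   -4    0
   p2   0    0    3
   p3   0    0   -4
   p4  -4    0    0
   p5   0   -2    0
   p6   0    4    0
   p7   2    0   -2

Candidate y = [0, 0, 4, 3, 0, 0, 0, 0]; check y·C column-wise:
  col T0: 0·1 + 4·0 + 3·0 + 0·-4 + 0·2 = 0
  col T1: 0·-4 + 4·0 + 3·0 + 0·-2 + 0·4 = 0
  col T2: 4·3 + 3·-4 + 0·-2 = 0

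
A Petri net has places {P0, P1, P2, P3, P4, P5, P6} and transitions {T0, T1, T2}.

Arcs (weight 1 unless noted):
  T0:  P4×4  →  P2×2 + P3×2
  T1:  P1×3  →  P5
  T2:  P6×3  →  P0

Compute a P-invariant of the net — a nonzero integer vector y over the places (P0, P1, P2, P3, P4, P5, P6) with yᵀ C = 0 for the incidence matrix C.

y = (P0:0, P1:0, P2:1, P3:-1, P4:0, P5:0, P6:0)

Incidence matrix C (rows=places, cols=transitions):
       T0   T1   T2
   P0   0    0    1
   P1   0   -3    0
   P2   2    0    0
   P3   2    0    0
   P4  -4    0    0
   P5   0    1    0
   P6   0    0   -3

Candidate y = [0, 0, 1, -1, 0, 0, 0]; check y·C column-wise:
  col T0: 1·2 + -1·2 + 0·-4 = 0
  col T1: 0·-3 + 1·0 + -1·0 + 0·1 = 0
  col T2: 0·1 + 1·0 + -1·0 + 0·-3 = 0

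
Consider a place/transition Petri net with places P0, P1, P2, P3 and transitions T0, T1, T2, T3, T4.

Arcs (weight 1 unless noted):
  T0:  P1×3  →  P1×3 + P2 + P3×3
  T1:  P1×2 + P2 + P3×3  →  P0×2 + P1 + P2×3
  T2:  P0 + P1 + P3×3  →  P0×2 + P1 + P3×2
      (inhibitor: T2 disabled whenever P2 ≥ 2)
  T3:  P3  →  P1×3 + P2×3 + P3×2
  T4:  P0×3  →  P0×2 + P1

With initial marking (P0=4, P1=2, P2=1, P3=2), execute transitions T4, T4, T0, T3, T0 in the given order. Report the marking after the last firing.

step 1: fire T4:  (P0=4, P1=2, P2=1, P3=2) → (P0=3, P1=3, P2=1, P3=2)
step 2: fire T4:  (P0=3, P1=3, P2=1, P3=2) → (P0=2, P1=4, P2=1, P3=2)
step 3: fire T0:  (P0=2, P1=4, P2=1, P3=2) → (P0=2, P1=4, P2=2, P3=5)
step 4: fire T3:  (P0=2, P1=4, P2=2, P3=5) → (P0=2, P1=7, P2=5, P3=6)
step 5: fire T0:  (P0=2, P1=7, P2=5, P3=6) → (P0=2, P1=7, P2=6, P3=9)

(P0=2, P1=7, P2=6, P3=9)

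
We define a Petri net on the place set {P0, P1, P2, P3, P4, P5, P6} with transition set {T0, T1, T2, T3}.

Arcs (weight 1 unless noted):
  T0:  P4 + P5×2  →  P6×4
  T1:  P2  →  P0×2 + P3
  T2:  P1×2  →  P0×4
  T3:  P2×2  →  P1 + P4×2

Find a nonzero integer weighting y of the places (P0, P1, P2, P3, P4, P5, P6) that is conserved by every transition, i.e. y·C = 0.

y = (P0:1, P1:2, P2:1, P3:-1, P4:0, P5:0, P6:0)

Incidence matrix C (rows=places, cols=transitions):
       T0   T1   T2   T3
   P0   0    2    4    0
   P1   0    0   -2    1
   P2   0   -1    0   -2
   P3   0    1    0    0
   P4  -1    0    0    2
   P5  -2    0    0    0
   P6   4    0    0    0

Candidate y = [1, 2, 1, -1, 0, 0, 0]; check y·C column-wise:
  col T0: 1·0 + 2·0 + 1·0 + -1·0 + 0·-1 + 0·-2 + 0·4 = 0
  col T1: 1·2 + 2·0 + 1·-1 + -1·1 = 0
  col T2: 1·4 + 2·-2 + 1·0 + -1·0 = 0
  col T3: 1·0 + 2·1 + 1·-2 + -1·0 + 0·2 = 0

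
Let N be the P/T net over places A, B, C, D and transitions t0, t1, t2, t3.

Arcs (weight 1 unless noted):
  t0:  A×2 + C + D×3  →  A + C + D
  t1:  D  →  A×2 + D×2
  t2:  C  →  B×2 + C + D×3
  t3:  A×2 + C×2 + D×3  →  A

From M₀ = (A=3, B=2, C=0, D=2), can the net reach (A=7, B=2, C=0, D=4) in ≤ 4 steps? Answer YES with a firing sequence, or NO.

step 1: fire t1:  (A=3, B=2, C=0, D=2) → (A=5, B=2, C=0, D=3)
step 2: fire t1:  (A=5, B=2, C=0, D=3) → (A=7, B=2, C=0, D=4)

YES — reachable via ⟨t1, t1⟩ (2 firings)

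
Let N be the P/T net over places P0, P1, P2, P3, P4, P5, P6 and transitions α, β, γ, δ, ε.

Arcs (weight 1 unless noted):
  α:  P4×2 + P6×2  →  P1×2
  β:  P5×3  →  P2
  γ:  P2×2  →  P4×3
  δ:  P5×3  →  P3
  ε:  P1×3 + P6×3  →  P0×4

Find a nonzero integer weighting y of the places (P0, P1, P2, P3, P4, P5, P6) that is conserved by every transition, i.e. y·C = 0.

Incidence matrix C (rows=places, cols=transitions):
        α    β    γ    δ    ε
   P0   0    0    0    0    4
   P1   2    0    0    0   -3
   P2   0    1   -2    0    0
   P3   0    0    0    1    0
   P4  -2    0    3    0    0
   P5   0   -3    0   -3    0
   P6  -2    0    0    0   -3

Candidate y = [3, 4, 6, 6, 4, 2, 0]; check y·C column-wise:
  col α: 3·0 + 4·2 + 6·0 + 6·0 + 4·-2 + 2·0 + 0·-2 = 0
  col β: 3·0 + 4·0 + 6·1 + 6·0 + 4·0 + 2·-3 = 0
  col γ: 3·0 + 4·0 + 6·-2 + 6·0 + 4·3 + 2·0 = 0
  col δ: 3·0 + 4·0 + 6·0 + 6·1 + 4·0 + 2·-3 = 0
  col ε: 3·4 + 4·-3 + 6·0 + 6·0 + 4·0 + 2·0 + 0·-3 = 0

y = (P0:3, P1:4, P2:6, P3:6, P4:4, P5:2, P6:0)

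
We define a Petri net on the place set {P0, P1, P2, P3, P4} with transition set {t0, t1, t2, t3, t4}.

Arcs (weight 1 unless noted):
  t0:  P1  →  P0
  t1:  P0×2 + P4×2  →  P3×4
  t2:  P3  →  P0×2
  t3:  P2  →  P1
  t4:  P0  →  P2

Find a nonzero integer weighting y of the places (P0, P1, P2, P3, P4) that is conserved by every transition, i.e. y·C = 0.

Incidence matrix C (rows=places, cols=transitions):
       t0   t1   t2   t3   t4
   P0   1   -2    2    0   -1
   P1  -1    0    0    1    0
   P2   0    0    0   -1    1
   P3   0    4   -1    0    0
   P4   0   -2    0    0    0

Candidate y = [1, 1, 1, 2, 3]; check y·C column-wise:
  col t0: 1·1 + 1·-1 + 1·0 + 2·0 + 3·0 = 0
  col t1: 1·-2 + 1·0 + 1·0 + 2·4 + 3·-2 = 0
  col t2: 1·2 + 1·0 + 1·0 + 2·-1 + 3·0 = 0
  col t3: 1·0 + 1·1 + 1·-1 + 2·0 + 3·0 = 0
  col t4: 1·-1 + 1·0 + 1·1 + 2·0 + 3·0 = 0

y = (P0:1, P1:1, P2:1, P3:2, P4:3)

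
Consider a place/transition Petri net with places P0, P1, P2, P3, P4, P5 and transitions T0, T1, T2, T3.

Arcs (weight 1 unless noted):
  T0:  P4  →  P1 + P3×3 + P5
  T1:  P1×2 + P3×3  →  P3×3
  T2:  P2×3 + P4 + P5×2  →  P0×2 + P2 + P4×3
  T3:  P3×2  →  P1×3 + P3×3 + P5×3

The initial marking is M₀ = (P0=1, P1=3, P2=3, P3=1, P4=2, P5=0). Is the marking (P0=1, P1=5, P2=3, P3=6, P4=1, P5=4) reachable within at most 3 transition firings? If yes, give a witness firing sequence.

NO — not reachable within 3 firings

depth 0: 1 marking
depth 1: 2 markings reached so far
depth 2: 5 markings reached so far
depth 3: 11 markings reached so far
target is not among the 11 markings reachable within 3 steps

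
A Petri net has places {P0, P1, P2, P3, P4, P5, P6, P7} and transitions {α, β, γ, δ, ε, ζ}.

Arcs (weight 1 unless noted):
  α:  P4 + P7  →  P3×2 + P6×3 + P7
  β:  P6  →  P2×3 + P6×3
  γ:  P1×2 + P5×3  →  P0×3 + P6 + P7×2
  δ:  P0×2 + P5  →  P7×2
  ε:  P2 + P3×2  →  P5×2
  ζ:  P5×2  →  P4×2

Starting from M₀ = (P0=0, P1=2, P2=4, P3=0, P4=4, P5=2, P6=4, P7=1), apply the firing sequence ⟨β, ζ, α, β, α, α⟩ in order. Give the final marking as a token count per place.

(P0=0, P1=2, P2=10, P3=6, P4=3, P5=0, P6=17, P7=1)

step 1: fire β:  (P0=0, P1=2, P2=4, P3=0, P4=4, P5=2, P6=4, P7=1) → (P0=0, P1=2, P2=7, P3=0, P4=4, P5=2, P6=6, P7=1)
step 2: fire ζ:  (P0=0, P1=2, P2=7, P3=0, P4=4, P5=2, P6=6, P7=1) → (P0=0, P1=2, P2=7, P3=0, P4=6, P5=0, P6=6, P7=1)
step 3: fire α:  (P0=0, P1=2, P2=7, P3=0, P4=6, P5=0, P6=6, P7=1) → (P0=0, P1=2, P2=7, P3=2, P4=5, P5=0, P6=9, P7=1)
step 4: fire β:  (P0=0, P1=2, P2=7, P3=2, P4=5, P5=0, P6=9, P7=1) → (P0=0, P1=2, P2=10, P3=2, P4=5, P5=0, P6=11, P7=1)
step 5: fire α:  (P0=0, P1=2, P2=10, P3=2, P4=5, P5=0, P6=11, P7=1) → (P0=0, P1=2, P2=10, P3=4, P4=4, P5=0, P6=14, P7=1)
step 6: fire α:  (P0=0, P1=2, P2=10, P3=4, P4=4, P5=0, P6=14, P7=1) → (P0=0, P1=2, P2=10, P3=6, P4=3, P5=0, P6=17, P7=1)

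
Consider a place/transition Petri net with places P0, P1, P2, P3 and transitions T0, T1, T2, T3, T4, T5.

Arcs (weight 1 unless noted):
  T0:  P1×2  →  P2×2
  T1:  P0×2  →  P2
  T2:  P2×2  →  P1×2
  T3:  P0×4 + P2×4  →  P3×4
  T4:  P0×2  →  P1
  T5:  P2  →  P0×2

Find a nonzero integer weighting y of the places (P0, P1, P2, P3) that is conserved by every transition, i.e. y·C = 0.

y = (P0:1, P1:2, P2:2, P3:3)

Incidence matrix C (rows=places, cols=transitions):
       T0   T1   T2   T3   T4   T5
   P0   0   -2    0   -4   -2    2
   P1  -2    0    2    0    1    0
   P2   2    1   -2   -4    0   -1
   P3   0    0    0    4    0    0

Candidate y = [1, 2, 2, 3]; check y·C column-wise:
  col T0: 1·0 + 2·-2 + 2·2 + 3·0 = 0
  col T1: 1·-2 + 2·0 + 2·1 + 3·0 = 0
  col T2: 1·0 + 2·2 + 2·-2 + 3·0 = 0
  col T3: 1·-4 + 2·0 + 2·-4 + 3·4 = 0
  col T4: 1·-2 + 2·1 + 2·0 + 3·0 = 0
  col T5: 1·2 + 2·0 + 2·-1 + 3·0 = 0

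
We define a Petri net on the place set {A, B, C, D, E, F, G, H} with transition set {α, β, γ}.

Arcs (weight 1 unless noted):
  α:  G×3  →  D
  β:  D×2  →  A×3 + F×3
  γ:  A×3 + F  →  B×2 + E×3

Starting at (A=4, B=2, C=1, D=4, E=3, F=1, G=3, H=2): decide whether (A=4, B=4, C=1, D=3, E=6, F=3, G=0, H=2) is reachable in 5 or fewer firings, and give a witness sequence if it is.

step 1: fire α:  (A=4, B=2, C=1, D=4, E=3, F=1, G=3, H=2) → (A=4, B=2, C=1, D=5, E=3, F=1, G=0, H=2)
step 2: fire β:  (A=4, B=2, C=1, D=5, E=3, F=1, G=0, H=2) → (A=7, B=2, C=1, D=3, E=3, F=4, G=0, H=2)
step 3: fire γ:  (A=7, B=2, C=1, D=3, E=3, F=4, G=0, H=2) → (A=4, B=4, C=1, D=3, E=6, F=3, G=0, H=2)

YES — reachable via ⟨α, β, γ⟩ (3 firings)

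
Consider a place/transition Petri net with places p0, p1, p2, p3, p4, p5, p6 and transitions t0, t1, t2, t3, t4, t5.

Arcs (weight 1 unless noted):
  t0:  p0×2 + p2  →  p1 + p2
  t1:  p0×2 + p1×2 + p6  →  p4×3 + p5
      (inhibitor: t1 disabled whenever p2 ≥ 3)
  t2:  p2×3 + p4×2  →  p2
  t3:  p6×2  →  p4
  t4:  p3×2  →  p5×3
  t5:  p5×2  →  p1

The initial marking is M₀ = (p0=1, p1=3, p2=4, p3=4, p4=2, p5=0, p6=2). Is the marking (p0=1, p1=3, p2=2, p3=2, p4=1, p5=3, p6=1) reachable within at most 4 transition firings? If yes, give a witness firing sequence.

NO — not reachable within 4 firings

depth 0: 1 marking
depth 1: 4 markings reached so far
depth 2: 9 markings reached so far
depth 3: 15 markings reached so far
depth 4: 20 markings reached so far
target is not among the 20 markings reachable within 4 steps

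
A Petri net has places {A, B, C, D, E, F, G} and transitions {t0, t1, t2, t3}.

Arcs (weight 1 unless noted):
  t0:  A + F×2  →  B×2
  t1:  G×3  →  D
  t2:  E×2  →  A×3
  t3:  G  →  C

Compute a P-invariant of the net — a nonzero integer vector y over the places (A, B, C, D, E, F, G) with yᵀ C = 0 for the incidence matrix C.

Incidence matrix C (rows=places, cols=transitions):
       t0   t1   t2   t3
    A  -1    0    3    0
    B   2    0    0    0
    C   0    0    0    1
    D   0    1    0    0
    E   0    0   -2    0
    F  -2    0    0    0
    G   0   -3    0   -1

Candidate y = [2, 1, 0, 0, 3, 0, 0]; check y·C column-wise:
  col t0: 2·-1 + 1·2 + 3·0 + 0·-2 = 0
  col t1: 2·0 + 1·0 + 0·1 + 3·0 + 0·-3 = 0
  col t2: 2·3 + 1·0 + 3·-2 = 0
  col t3: 2·0 + 1·0 + 0·1 + 3·0 + 0·-1 = 0

y = (A:2, B:1, C:0, D:0, E:3, F:0, G:0)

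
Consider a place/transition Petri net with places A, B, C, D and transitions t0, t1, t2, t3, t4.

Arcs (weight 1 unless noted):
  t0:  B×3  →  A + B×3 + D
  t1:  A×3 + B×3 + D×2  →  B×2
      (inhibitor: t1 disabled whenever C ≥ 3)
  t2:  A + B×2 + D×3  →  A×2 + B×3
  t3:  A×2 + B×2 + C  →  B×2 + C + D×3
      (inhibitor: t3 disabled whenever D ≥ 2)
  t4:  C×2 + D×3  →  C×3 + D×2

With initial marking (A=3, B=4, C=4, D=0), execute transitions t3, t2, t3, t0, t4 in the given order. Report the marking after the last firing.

(A=1, B=5, C=5, D=3)

step 1: fire t3:  (A=3, B=4, C=4, D=0) → (A=1, B=4, C=4, D=3)
step 2: fire t2:  (A=1, B=4, C=4, D=3) → (A=2, B=5, C=4, D=0)
step 3: fire t3:  (A=2, B=5, C=4, D=0) → (A=0, B=5, C=4, D=3)
step 4: fire t0:  (A=0, B=5, C=4, D=3) → (A=1, B=5, C=4, D=4)
step 5: fire t4:  (A=1, B=5, C=4, D=4) → (A=1, B=5, C=5, D=3)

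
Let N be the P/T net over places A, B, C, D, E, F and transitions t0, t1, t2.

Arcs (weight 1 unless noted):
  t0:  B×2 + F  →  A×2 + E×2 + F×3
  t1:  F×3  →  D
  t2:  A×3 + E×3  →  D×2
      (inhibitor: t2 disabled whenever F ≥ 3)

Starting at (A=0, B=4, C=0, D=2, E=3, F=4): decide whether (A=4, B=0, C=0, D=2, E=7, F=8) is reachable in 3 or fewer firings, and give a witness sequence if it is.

step 1: fire t0:  (A=0, B=4, C=0, D=2, E=3, F=4) → (A=2, B=2, C=0, D=2, E=5, F=6)
step 2: fire t0:  (A=2, B=2, C=0, D=2, E=5, F=6) → (A=4, B=0, C=0, D=2, E=7, F=8)

YES — reachable via ⟨t0, t0⟩ (2 firings)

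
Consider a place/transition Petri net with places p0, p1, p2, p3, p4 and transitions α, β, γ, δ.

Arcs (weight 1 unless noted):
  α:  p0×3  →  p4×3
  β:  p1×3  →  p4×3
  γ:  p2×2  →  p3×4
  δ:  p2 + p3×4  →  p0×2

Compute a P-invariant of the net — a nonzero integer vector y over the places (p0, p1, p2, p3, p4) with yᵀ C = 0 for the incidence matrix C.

y = (p0:3, p1:3, p2:2, p3:1, p4:3)

Incidence matrix C (rows=places, cols=transitions):
        α    β    γ    δ
   p0  -3    0    0    2
   p1   0   -3    0    0
   p2   0    0   -2   -1
   p3   0    0    4   -4
   p4   3    3    0    0

Candidate y = [3, 3, 2, 1, 3]; check y·C column-wise:
  col α: 3·-3 + 3·0 + 2·0 + 1·0 + 3·3 = 0
  col β: 3·0 + 3·-3 + 2·0 + 1·0 + 3·3 = 0
  col γ: 3·0 + 3·0 + 2·-2 + 1·4 + 3·0 = 0
  col δ: 3·2 + 3·0 + 2·-1 + 1·-4 + 3·0 = 0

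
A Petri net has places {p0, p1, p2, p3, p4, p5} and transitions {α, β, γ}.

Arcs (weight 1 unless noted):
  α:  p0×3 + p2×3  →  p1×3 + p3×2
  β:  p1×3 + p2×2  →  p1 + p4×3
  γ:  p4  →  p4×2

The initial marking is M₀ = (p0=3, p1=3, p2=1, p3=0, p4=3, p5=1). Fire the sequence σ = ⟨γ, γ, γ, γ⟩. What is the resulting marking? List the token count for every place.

step 1: fire γ:  (p0=3, p1=3, p2=1, p3=0, p4=3, p5=1) → (p0=3, p1=3, p2=1, p3=0, p4=4, p5=1)
step 2: fire γ:  (p0=3, p1=3, p2=1, p3=0, p4=4, p5=1) → (p0=3, p1=3, p2=1, p3=0, p4=5, p5=1)
step 3: fire γ:  (p0=3, p1=3, p2=1, p3=0, p4=5, p5=1) → (p0=3, p1=3, p2=1, p3=0, p4=6, p5=1)
step 4: fire γ:  (p0=3, p1=3, p2=1, p3=0, p4=6, p5=1) → (p0=3, p1=3, p2=1, p3=0, p4=7, p5=1)

(p0=3, p1=3, p2=1, p3=0, p4=7, p5=1)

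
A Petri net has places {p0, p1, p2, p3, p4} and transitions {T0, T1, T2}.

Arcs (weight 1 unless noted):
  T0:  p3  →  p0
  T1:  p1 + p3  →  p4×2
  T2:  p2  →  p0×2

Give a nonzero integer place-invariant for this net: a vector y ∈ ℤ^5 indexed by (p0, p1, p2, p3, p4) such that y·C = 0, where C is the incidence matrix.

Incidence matrix C (rows=places, cols=transitions):
       T0   T1   T2
   p0   1    0    2
   p1   0   -1    0
   p2   0    0   -1
   p3  -1   -1    0
   p4   0    2    0

Candidate y = [1, -1, 2, 1, 0]; check y·C column-wise:
  col T0: 1·1 + -1·0 + 2·0 + 1·-1 = 0
  col T1: 1·0 + -1·-1 + 2·0 + 1·-1 + 0·2 = 0
  col T2: 1·2 + -1·0 + 2·-1 + 1·0 = 0

y = (p0:1, p1:-1, p2:2, p3:1, p4:0)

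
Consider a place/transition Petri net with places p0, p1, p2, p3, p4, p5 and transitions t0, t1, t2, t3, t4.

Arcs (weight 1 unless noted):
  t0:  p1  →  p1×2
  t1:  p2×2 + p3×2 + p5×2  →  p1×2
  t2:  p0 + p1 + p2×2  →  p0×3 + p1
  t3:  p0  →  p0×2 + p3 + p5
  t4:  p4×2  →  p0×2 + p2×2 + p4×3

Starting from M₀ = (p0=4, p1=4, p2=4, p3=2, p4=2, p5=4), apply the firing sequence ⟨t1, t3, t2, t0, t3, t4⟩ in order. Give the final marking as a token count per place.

step 1: fire t1:  (p0=4, p1=4, p2=4, p3=2, p4=2, p5=4) → (p0=4, p1=6, p2=2, p3=0, p4=2, p5=2)
step 2: fire t3:  (p0=4, p1=6, p2=2, p3=0, p4=2, p5=2) → (p0=5, p1=6, p2=2, p3=1, p4=2, p5=3)
step 3: fire t2:  (p0=5, p1=6, p2=2, p3=1, p4=2, p5=3) → (p0=7, p1=6, p2=0, p3=1, p4=2, p5=3)
step 4: fire t0:  (p0=7, p1=6, p2=0, p3=1, p4=2, p5=3) → (p0=7, p1=7, p2=0, p3=1, p4=2, p5=3)
step 5: fire t3:  (p0=7, p1=7, p2=0, p3=1, p4=2, p5=3) → (p0=8, p1=7, p2=0, p3=2, p4=2, p5=4)
step 6: fire t4:  (p0=8, p1=7, p2=0, p3=2, p4=2, p5=4) → (p0=10, p1=7, p2=2, p3=2, p4=3, p5=4)

(p0=10, p1=7, p2=2, p3=2, p4=3, p5=4)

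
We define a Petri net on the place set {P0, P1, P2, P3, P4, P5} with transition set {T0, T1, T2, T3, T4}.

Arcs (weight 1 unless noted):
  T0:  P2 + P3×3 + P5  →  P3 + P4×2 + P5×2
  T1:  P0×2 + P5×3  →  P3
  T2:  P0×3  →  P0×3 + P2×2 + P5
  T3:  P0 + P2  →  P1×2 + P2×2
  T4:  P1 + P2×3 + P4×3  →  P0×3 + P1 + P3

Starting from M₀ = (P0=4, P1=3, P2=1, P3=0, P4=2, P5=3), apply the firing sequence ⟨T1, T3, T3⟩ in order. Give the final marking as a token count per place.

step 1: fire T1:  (P0=4, P1=3, P2=1, P3=0, P4=2, P5=3) → (P0=2, P1=3, P2=1, P3=1, P4=2, P5=0)
step 2: fire T3:  (P0=2, P1=3, P2=1, P3=1, P4=2, P5=0) → (P0=1, P1=5, P2=2, P3=1, P4=2, P5=0)
step 3: fire T3:  (P0=1, P1=5, P2=2, P3=1, P4=2, P5=0) → (P0=0, P1=7, P2=3, P3=1, P4=2, P5=0)

(P0=0, P1=7, P2=3, P3=1, P4=2, P5=0)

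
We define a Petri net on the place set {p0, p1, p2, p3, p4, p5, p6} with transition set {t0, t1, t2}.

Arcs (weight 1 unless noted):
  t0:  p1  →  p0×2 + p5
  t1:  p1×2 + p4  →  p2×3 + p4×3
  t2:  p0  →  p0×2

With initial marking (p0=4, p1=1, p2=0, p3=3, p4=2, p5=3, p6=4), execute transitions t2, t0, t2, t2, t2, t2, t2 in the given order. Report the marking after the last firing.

step 1: fire t2:  (p0=4, p1=1, p2=0, p3=3, p4=2, p5=3, p6=4) → (p0=5, p1=1, p2=0, p3=3, p4=2, p5=3, p6=4)
step 2: fire t0:  (p0=5, p1=1, p2=0, p3=3, p4=2, p5=3, p6=4) → (p0=7, p1=0, p2=0, p3=3, p4=2, p5=4, p6=4)
step 3: fire t2:  (p0=7, p1=0, p2=0, p3=3, p4=2, p5=4, p6=4) → (p0=8, p1=0, p2=0, p3=3, p4=2, p5=4, p6=4)
step 4: fire t2:  (p0=8, p1=0, p2=0, p3=3, p4=2, p5=4, p6=4) → (p0=9, p1=0, p2=0, p3=3, p4=2, p5=4, p6=4)
step 5: fire t2:  (p0=9, p1=0, p2=0, p3=3, p4=2, p5=4, p6=4) → (p0=10, p1=0, p2=0, p3=3, p4=2, p5=4, p6=4)
step 6: fire t2:  (p0=10, p1=0, p2=0, p3=3, p4=2, p5=4, p6=4) → (p0=11, p1=0, p2=0, p3=3, p4=2, p5=4, p6=4)
step 7: fire t2:  (p0=11, p1=0, p2=0, p3=3, p4=2, p5=4, p6=4) → (p0=12, p1=0, p2=0, p3=3, p4=2, p5=4, p6=4)

(p0=12, p1=0, p2=0, p3=3, p4=2, p5=4, p6=4)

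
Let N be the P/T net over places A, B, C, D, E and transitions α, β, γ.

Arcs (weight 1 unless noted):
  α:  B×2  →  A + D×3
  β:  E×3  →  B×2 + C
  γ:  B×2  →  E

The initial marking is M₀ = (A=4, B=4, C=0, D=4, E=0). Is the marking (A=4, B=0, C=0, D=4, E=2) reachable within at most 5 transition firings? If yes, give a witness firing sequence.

YES — reachable via ⟨γ, γ⟩ (2 firings)

step 1: fire γ:  (A=4, B=4, C=0, D=4, E=0) → (A=4, B=2, C=0, D=4, E=1)
step 2: fire γ:  (A=4, B=2, C=0, D=4, E=1) → (A=4, B=0, C=0, D=4, E=2)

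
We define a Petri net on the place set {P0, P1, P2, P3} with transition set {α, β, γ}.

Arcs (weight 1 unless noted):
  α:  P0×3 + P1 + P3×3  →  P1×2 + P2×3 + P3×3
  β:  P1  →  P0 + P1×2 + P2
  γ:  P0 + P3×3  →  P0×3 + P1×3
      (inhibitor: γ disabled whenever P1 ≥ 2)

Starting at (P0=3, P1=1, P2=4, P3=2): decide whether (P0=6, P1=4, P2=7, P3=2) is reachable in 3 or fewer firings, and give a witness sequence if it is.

step 1: fire β:  (P0=3, P1=1, P2=4, P3=2) → (P0=4, P1=2, P2=5, P3=2)
step 2: fire β:  (P0=4, P1=2, P2=5, P3=2) → (P0=5, P1=3, P2=6, P3=2)
step 3: fire β:  (P0=5, P1=3, P2=6, P3=2) → (P0=6, P1=4, P2=7, P3=2)

YES — reachable via ⟨β, β, β⟩ (3 firings)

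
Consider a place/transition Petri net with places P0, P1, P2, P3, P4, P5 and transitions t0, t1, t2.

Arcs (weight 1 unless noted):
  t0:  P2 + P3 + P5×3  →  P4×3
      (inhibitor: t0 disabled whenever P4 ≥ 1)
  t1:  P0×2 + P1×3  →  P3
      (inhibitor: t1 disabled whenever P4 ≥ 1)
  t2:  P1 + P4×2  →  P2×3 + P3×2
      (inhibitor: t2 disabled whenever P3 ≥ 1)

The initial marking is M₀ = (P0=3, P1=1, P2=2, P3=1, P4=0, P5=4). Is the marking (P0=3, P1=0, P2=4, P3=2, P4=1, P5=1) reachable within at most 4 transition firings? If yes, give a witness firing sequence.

step 1: fire t0:  (P0=3, P1=1, P2=2, P3=1, P4=0, P5=4) → (P0=3, P1=1, P2=1, P3=0, P4=3, P5=1)
step 2: fire t2:  (P0=3, P1=1, P2=1, P3=0, P4=3, P5=1) → (P0=3, P1=0, P2=4, P3=2, P4=1, P5=1)

YES — reachable via ⟨t0, t2⟩ (2 firings)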